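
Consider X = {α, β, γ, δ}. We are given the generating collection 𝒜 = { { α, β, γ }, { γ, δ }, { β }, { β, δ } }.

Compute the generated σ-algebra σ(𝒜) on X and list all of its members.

Take S₀ = 𝒜 ∪ {∅, X} = { ∅, { β }, { β, δ }, { γ, δ }, { α, β, γ }, X }.
Pass 1 (5 new):
  { δ }  = complement { α, β, γ }
  { α, β }  = complement { γ, δ }
  { α, γ }  = complement { β, δ }
  { α, γ, δ }  = complement { β }
  { β, γ, δ }  = { γ, δ } ∪ { β }
  |family| = 11
Pass 2 adds 2:
  { α }  = complement { β, γ, δ }
  { α, β, δ }  = { α, β } ∪ { δ }
  |family| = 13
Pass 3. New:
  { γ }  = complement { α, β, δ }
  { α, δ }  = { δ } ∪ { α }
  |family| = 15
Pass 4 (1 new):
  { β, γ }  = complement { α, δ }
  |family| = 16
Pass 5: already closed under ᶜ and ∪.

Hence σ(𝒜) has 16 members: { ∅, { α }, { β }, { γ }, { δ }, { α, β }, { α, γ }, { α, δ }, { β, γ }, { β, δ }, { γ, δ }, { α, β, γ }, { α, β, δ }, { α, γ, δ }, { β, γ, δ }, X }.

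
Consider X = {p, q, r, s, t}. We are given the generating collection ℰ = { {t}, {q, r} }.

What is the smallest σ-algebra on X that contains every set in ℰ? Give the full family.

Seed the family with ℰ together with ∅ and X: { {}, {t}, {q, r}, X }.
Iteration 1 adds 3:
  {p, s, t}  = {q, r}ᶜ
  {q, r, t}  = {q, r} ∪ {t}
  {p, q, r, s}  = {t}ᶜ
  — 7 sets.
Iteration 2. New:
  {p, s}  = {q, r, t}ᶜ
  — 8 sets.
Iteration 3: already closed under ᶜ and ∪.

Hence σ(ℰ) has 8 members: { {}, {t}, {p, s}, {q, r}, {p, s, t}, {q, r, t}, {p, q, r, s}, X }.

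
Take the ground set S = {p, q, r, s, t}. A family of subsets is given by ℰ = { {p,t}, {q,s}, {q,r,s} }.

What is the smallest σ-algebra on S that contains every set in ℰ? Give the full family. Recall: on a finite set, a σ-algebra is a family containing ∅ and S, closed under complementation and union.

Begin from { ∅, {p,t}, {q,s}, {q,r,s}, S } (that is, ℰ plus ∅ and S).
Step 1 adds 2:
  {p,r,t}  = ᶜ of {q,s}
  {p,q,s,t}  = {p,t} ∪ {q,s}
  — 7 sets.
Step 2: +1 →
  {r}  = ᶜ of {p,q,s,t}
  — 8 sets.
Step 3 adds nothing — fixpoint reached.

|σ(ℰ)| = 8.  σ(ℰ) = { ∅, {r}, {p,t}, {q,s}, {p,r,t}, {q,r,s}, {p,q,s,t}, S }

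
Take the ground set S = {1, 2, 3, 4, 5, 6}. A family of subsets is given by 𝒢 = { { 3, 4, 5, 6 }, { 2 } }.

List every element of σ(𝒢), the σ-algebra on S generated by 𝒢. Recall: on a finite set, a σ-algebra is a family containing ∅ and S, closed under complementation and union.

Answer: σ(𝒢) = { {}, { 1 }, { 2 }, { 1, 2 }, { 3, 4, 5, 6 }, { 1, 3, 4, 5, 6 }, { 2, 3, 4, 5, 6 }, S }

Working:
Initial family (4 sets): { {}, { 2 }, { 3, 4, 5, 6 }, S }.
Iteration 1: +3 →
  { 1, 2 }  = complement { 3, 4, 5, 6 }
  { 1, 3, 4, 5, 6 }  = complement { 2 }
  { 2, 3, 4, 5, 6 }  = { 2 } ∪ { 3, 4, 5, 6 }
  — 7 sets.
Iteration 2 (1 new):
  { 1 }  = complement { 2, 3, 4, 5, 6 }
  — 8 sets.
Iteration 3 adds nothing — fixpoint reached.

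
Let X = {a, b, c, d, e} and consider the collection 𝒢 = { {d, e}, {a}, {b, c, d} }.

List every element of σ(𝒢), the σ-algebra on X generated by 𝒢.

Start: 𝒢 ∪ {∅, X} = { {}, {a}, {d, e}, {b, c, d}, X }.
Round 1: +5 →
  {a, e}  = complement {b, c, d}
  {a, b, c}  = complement {d, e}
  {a, d, e}  = {d, e} ∪ {a}
  {a, b, c, d}  = {b, c, d} ∪ {a}
  {b, c, d, e}  = complement {a}
  — 10 sets.
Round 2: +3 →
  {e}  = complement {a, b, c, d}
  {b, c}  = complement {a, d, e}
  {a, b, c, e}  = {a, b, c} ∪ {a, e}
  — 13 sets.
Round 3: +2 →
  {d}  = complement {a, b, c, e}
  {b, c, e}  = {b, c} ∪ {e}
  — 15 sets.
Round 4 adds 1:
  {a, d}  = complement {b, c, e}
  — 16 sets.
Round 5: stable.

σ(𝒢) = { {}, {a}, {d}, {e}, {a, d}, {a, e}, {b, c}, {d, e}, {a, b, c}, {a, d, e}, {b, c, d}, {b, c, e}, {a, b, c, d}, {a, b, c, e}, {b, c, d, e}, X }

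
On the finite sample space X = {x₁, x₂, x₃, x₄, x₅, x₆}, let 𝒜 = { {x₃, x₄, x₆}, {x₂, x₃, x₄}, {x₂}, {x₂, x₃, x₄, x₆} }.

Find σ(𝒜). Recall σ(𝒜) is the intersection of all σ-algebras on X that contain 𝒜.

σ(𝒜) = { {}, {x₂}, {x₆}, {x₁, x₅}, {x₂, x₆}, {x₃, x₄}, {x₁, x₂, x₅}, {x₁, x₅, x₆}, {x₂, x₃, x₄}, {x₃, x₄, x₆}, {x₁, x₂, x₅, x₆}, {x₁, x₃, x₄, x₅}, {x₂, x₃, x₄, x₆}, {x₁, x₂, x₃, x₄, x₅}, {x₁, x₃, x₄, x₅, x₆}, X }

Working:
Begin from { {}, {x₂}, {x₂, x₃, x₄}, {x₃, x₄, x₆}, {x₂, x₃, x₄, x₆}, X } (that is, 𝒜 plus ∅ and X).
Round 1 adds 4:
  {x₁, x₅}  = ᶜ of {x₂, x₃, x₄, x₆}
  {x₁, x₂, x₅}  = ᶜ of {x₃, x₄, x₆}
  {x₁, x₅, x₆}  = ᶜ of {x₂, x₃, x₄}
  {x₁, x₃, x₄, x₅, x₆}  = ᶜ of {x₂}
Round 2. New:
  {x₁, x₂, x₅, x₆}  = {x₂} ∪ {x₁, x₅, x₆}
  {x₁, x₂, x₃, x₄, x₅}  = {x₂, x₃, x₄} ∪ {x₁, x₂, x₅}
Round 3 (2 new):
  {x₆}  = ᶜ of {x₁, x₂, x₃, x₄, x₅}
  {x₃, x₄}  = ᶜ of {x₁, x₂, x₅, x₆}
Round 4. New:
  {x₂, x₆}  = {x₆} ∪ {x₂}
  {x₁, x₃, x₄, x₅}  = {x₃, x₄} ∪ {x₁, x₅}
Round 5: already closed under ᶜ and ∪.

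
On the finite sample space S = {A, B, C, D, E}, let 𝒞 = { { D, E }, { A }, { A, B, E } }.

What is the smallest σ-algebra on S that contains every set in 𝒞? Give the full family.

σ(𝒞) (32 sets): { {  }, { A }, { B }, { C }, { D }, { E }, { A, B }, { A, C }, { A, D }, { A, E }, { B, C }, { B, D }, { B, E }, { C, D }, { C, E }, { D, E }, { A, B, C }, { A, B, D }, { A, B, E }, { A, C, D }, { A, C, E }, { A, D, E }, { B, C, D }, { B, C, E }, { B, D, E }, { C, D, E }, { A, B, C, D }, { A, B, C, E }, { A, B, D, E }, { A, C, D, E }, { B, C, D, E }, S }

Check:
Begin from { {  }, { A }, { D, E }, { A, B, E }, S } (that is, 𝒞 plus ∅ and S).
Step 1 (5 new):
  { C, D }  = { A, B, E }ᶜ
  { A, B, C }  = { D, E }ᶜ
  { A, D, E }  = { D, E } ∪ { A }
  { A, B, D, E }  = { D, E } ∪ { A, B, E }
  { B, C, D, E }  = { A }ᶜ
  — 10 sets.
Step 2 (7 new):
  { C }  = { A, B, D, E }ᶜ
  { B, C }  = { A, D, E }ᶜ
  { A, C, D }  = { C, D } ∪ { A }
  { C, D, E }  = { C, D } ∪ { D, E }
  { A, B, C, D }  = { C, D } ∪ { A, B, C }
  { A, B, C, E }  = { A, B, C } ∪ { A, B, E }
  { A, C, D, E }  = { A, D, E } ∪ { C, D }
  — 17 sets.
Step 3: 7 new —
  { B }  = { A, C, D, E }ᶜ
  { D }  = { A, B, C, E }ᶜ
  { E }  = { A, B, C, D }ᶜ
  { A, B }  = { C, D, E }ᶜ
  { A, C }  = { C } ∪ { A }
  { B, E }  = { A, C, D }ᶜ
  { B, C, D }  = { C, D } ∪ { B, C }
  — 24 sets.
Step 4 adds 8:
  { A, D }  = { D } ∪ { A }
  { A, E }  = { B, C, D }ᶜ
  { B, D }  = { B } ∪ { D }
  { C, E }  = { E } ∪ { C }
  { A, B, D }  = { A, B } ∪ { D }
  { A, C, E }  = { E } ∪ { A, C }
  { B, C, E }  = { B, E } ∪ { C }
  { B, D, E }  = { A, C }ᶜ
  — 32 sets.
Step 5: closed — nothing new.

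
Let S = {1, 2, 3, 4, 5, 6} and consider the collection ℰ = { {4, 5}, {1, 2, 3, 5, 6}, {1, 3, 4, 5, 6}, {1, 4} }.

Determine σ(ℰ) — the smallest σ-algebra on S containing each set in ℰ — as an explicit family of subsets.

Start: ℰ ∪ {∅, S} = { ∅, {1, 4}, {4, 5}, {1, 2, 3, 5, 6}, {1, 3, 4, 5, 6}, S }.
Step 1 adds 5:
  {2}  = S∖{1, 3, 4, 5, 6}
  {4}  = S∖{1, 2, 3, 5, 6}
  {1, 4, 5}  = {4, 5} ∪ {1, 4}
  {1, 2, 3, 6}  = S∖{4, 5}
  {2, 3, 5, 6}  = S∖{1, 4}
Step 2. New:
  {2, 4}  = {2} ∪ {4}
  {1, 2, 4}  = {2} ∪ {1, 4}
  {2, 3, 6}  = S∖{1, 4, 5}
  {2, 4, 5}  = {2} ∪ {4, 5}
  {1, 2, 4, 5}  = {1, 4, 5} ∪ {2}
  {1, 2, 3, 4, 6}  = {1, 2, 3, 6} ∪ {1, 4}
  {2, 3, 4, 5, 6}  = {4, 5} ∪ {2, 3, 5, 6}
Step 3 adds 7:
  {1}  = S∖{2, 3, 4, 5, 6}
  {5}  = S∖{1, 2, 3, 4, 6}
  {3, 6}  = S∖{1, 2, 4, 5}
  {1, 3, 6}  = S∖{2, 4, 5}
  {3, 5, 6}  = S∖{1, 2, 4}
  {1, 3, 5, 6}  = S∖{2, 4}
  {2, 3, 4, 6}  = {4} ∪ {2, 3, 6}
Step 4 (6 new):
  {1, 2}  = {1} ∪ {2}
  {1, 5}  = S∖{2, 3, 4, 6}
  {2, 5}  = {2} ∪ {5}
  {3, 4, 6}  = {3, 6} ∪ {4}
  {1, 3, 4, 6}  = {1, 3, 6} ∪ {1, 4}
  {3, 4, 5, 6}  = {4, 5} ∪ {3, 6}
Step 5: +1 →
  {1, 2, 5}  = S∖{3, 4, 6}
Step 6: no new sets; the family is a σ-algebra.

Therefore σ(ℰ) = { ∅, {1}, {2}, {4}, {5}, {1, 2}, {1, 4}, {1, 5}, {2, 4}, {2, 5}, {3, 6}, {4, 5}, {1, 2, 4}, {1, 2, 5}, {1, 3, 6}, {1, 4, 5}, {2, 3, 6}, {2, 4, 5}, {3, 4, 6}, {3, 5, 6}, {1, 2, 3, 6}, {1, 2, 4, 5}, {1, 3, 4, 6}, {1, 3, 5, 6}, {2, 3, 4, 6}, {2, 3, 5, 6}, {3, 4, 5, 6}, {1, 2, 3, 4, 6}, {1, 2, 3, 5, 6}, {1, 3, 4, 5, 6}, {2, 3, 4, 5, 6}, S } (|σ(ℰ)| = 32).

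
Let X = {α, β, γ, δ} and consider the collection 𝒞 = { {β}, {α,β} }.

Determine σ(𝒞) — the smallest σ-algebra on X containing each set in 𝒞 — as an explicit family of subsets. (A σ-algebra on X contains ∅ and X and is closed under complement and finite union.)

Answer: σ(𝒞) = { {}, {α}, {β}, {α,β}, {γ,δ}, {α,γ,δ}, {β,γ,δ}, X }

Trace:
Take S₀ = 𝒞 ∪ {∅, X} = { {}, {β}, {α,β}, X }.
Step 1. New:
  {γ,δ}  = ᶜ of {α,β}
  {α,γ,δ}  = ᶜ of {β}
  [6 total]
Step 2 adds 1:
  {β,γ,δ}  = {γ,δ} ∪ {β}
  [7 total]
Step 3. New:
  {α}  = ᶜ of {β,γ,δ}
  [8 total]
Step 4: already closed under ᶜ and ∪.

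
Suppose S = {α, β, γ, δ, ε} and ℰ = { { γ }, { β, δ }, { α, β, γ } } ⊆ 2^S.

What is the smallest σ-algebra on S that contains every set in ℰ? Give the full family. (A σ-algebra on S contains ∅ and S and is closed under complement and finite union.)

σ(ℰ) (32 sets): { ∅, { α }, { β }, { γ }, { δ }, { ε }, { α, β }, { α, γ }, { α, δ }, { α, ε }, { β, γ }, { β, δ }, { β, ε }, { γ, δ }, { γ, ε }, { δ, ε }, { α, β, γ }, { α, β, δ }, { α, β, ε }, { α, γ, δ }, { α, γ, ε }, { α, δ, ε }, { β, γ, δ }, { β, γ, ε }, { β, δ, ε }, { γ, δ, ε }, { α, β, γ, δ }, { α, β, γ, ε }, { α, β, δ, ε }, { α, γ, δ, ε }, { β, γ, δ, ε }, S }

Trace:
Begin from { ∅, { γ }, { β, δ }, { α, β, γ }, S } (that is, ℰ plus ∅ and S).
Iteration 1 (5 new):
  { δ, ε }  = { α, β, γ }ᶜ
  { α, γ, ε }  = { β, δ }ᶜ
  { β, γ, δ }  = { γ } ∪ { β, δ }
  { α, β, γ, δ }  = { α, β, γ } ∪ { β, δ }
  { α, β, δ, ε }  = { γ }ᶜ
  (now 10)
Iteration 2: 7 new —
  { ε }  = { α, β, γ, δ }ᶜ
  { α, ε }  = { β, γ, δ }ᶜ
  { β, δ, ε }  = { δ, ε } ∪ { β, δ }
  { γ, δ, ε }  = { δ, ε } ∪ { γ }
  { α, β, γ, ε }  = { α, β, γ } ∪ { α, γ, ε }
  { α, γ, δ, ε }  = { α, γ, ε } ∪ { δ, ε }
  { β, γ, δ, ε }  = { β, γ, δ } ∪ { δ, ε }
  (now 17)
Iteration 3 (7 new):
  { α }  = { β, γ, δ, ε }ᶜ
  { β }  = { α, γ, δ, ε }ᶜ
  { δ }  = { α, β, γ, ε }ᶜ
  { α, β }  = { γ, δ, ε }ᶜ
  { α, γ }  = { β, δ, ε }ᶜ
  { γ, ε }  = { γ } ∪ { ε }
  { α, δ, ε }  = { δ, ε } ∪ { α, ε }
  (now 24)
Iteration 4 adds 8:
  { α, δ }  = { δ } ∪ { α }
  { β, γ }  = { α, δ, ε }ᶜ
  { β, ε }  = { β } ∪ { ε }
  { γ, δ }  = { γ } ∪ { δ }
  { α, β, δ }  = { γ, ε }ᶜ
  { α, β, ε }  = { α, β } ∪ { ε }
  { α, γ, δ }  = { α, γ } ∪ { δ }
  { β, γ, ε }  = { β } ∪ { γ, ε }
  (now 32)
Iteration 5 adds nothing — fixpoint reached.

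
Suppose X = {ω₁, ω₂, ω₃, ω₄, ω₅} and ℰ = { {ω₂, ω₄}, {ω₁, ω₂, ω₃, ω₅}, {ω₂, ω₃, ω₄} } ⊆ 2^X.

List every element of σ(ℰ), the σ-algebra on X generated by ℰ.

Begin from { ∅, {ω₂, ω₄}, {ω₂, ω₃, ω₄}, {ω₁, ω₂, ω₃, ω₅}, X } (that is, ℰ plus ∅ and X).
Step 1: +3 →
  {ω₄}  = complement {ω₁, ω₂, ω₃, ω₅}
  {ω₁, ω₅}  = complement {ω₂, ω₃, ω₄}
  {ω₁, ω₃, ω₅}  = complement {ω₂, ω₄}
  |family| = 8
Step 2: +3 →
  {ω₁, ω₄, ω₅}  = {ω₄} ∪ {ω₁, ω₅}
  {ω₁, ω₂, ω₄, ω₅}  = {ω₂, ω₄} ∪ {ω₁, ω₅}
  {ω₁, ω₃, ω₄, ω₅}  = {ω₄} ∪ {ω₁, ω₃, ω₅}
  |family| = 11
Step 3. New:
  {ω₂}  = complement {ω₁, ω₃, ω₄, ω₅}
  {ω₃}  = complement {ω₁, ω₂, ω₄, ω₅}
  {ω₂, ω₃}  = complement {ω₁, ω₄, ω₅}
  |family| = 14
Step 4: 2 new —
  {ω₃, ω₄}  = {ω₃} ∪ {ω₄}
  {ω₁, ω₂, ω₅}  = {ω₁, ω₅} ∪ {ω₂}
  |family| = 16
Step 5: stable.

Hence σ(ℰ) has 16 members: { ∅, {ω₂}, {ω₃}, {ω₄}, {ω₁, ω₅}, {ω₂, ω₃}, {ω₂, ω₄}, {ω₃, ω₄}, {ω₁, ω₂, ω₅}, {ω₁, ω₃, ω₅}, {ω₁, ω₄, ω₅}, {ω₂, ω₃, ω₄}, {ω₁, ω₂, ω₃, ω₅}, {ω₁, ω₂, ω₄, ω₅}, {ω₁, ω₃, ω₄, ω₅}, X }.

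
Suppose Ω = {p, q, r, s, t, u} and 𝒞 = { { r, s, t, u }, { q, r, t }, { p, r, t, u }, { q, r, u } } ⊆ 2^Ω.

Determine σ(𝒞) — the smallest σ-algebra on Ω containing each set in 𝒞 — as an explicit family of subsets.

|σ(𝒞)| = 64.  σ(𝒞) = { {  }, { p }, { q }, { r }, { s }, { t }, { u }, { p, q }, { p, r }, { p, s }, { p, t }, { p, u }, { q, r }, { q, s }, { q, t }, { q, u }, { r, s }, { r, t }, { r, u }, { s, t }, { s, u }, { t, u }, { p, q, r }, { p, q, s }, { p, q, t }, { p, q, u }, { p, r, s }, { p, r, t }, { p, r, u }, { p, s, t }, { p, s, u }, { p, t, u }, { q, r, s }, { q, r, t }, { q, r, u }, { q, s, t }, { q, s, u }, { q, t, u }, { r, s, t }, { r, s, u }, { r, t, u }, { s, t, u }, { p, q, r, s }, { p, q, r, t }, { p, q, r, u }, { p, q, s, t }, { p, q, s, u }, { p, q, t, u }, { p, r, s, t }, { p, r, s, u }, { p, r, t, u }, { p, s, t, u }, { q, r, s, t }, { q, r, s, u }, { q, r, t, u }, { q, s, t, u }, { r, s, t, u }, { p, q, r, s, t }, { p, q, r, s, u }, { p, q, r, t, u }, { p, q, s, t, u }, { p, r, s, t, u }, { q, r, s, t, u }, Ω }

Working:
Initial family (6 sets): { {  }, { q, r, t }, { q, r, u }, { p, r, t, u }, { r, s, t, u }, Ω }.
Iteration 1: 8 new —
  { p, q }  = complement { r, s, t, u }
  { q, s }  = complement { p, r, t, u }
  { p, s, t }  = complement { q, r, u }
  { p, s, u }  = complement { q, r, t }
  { q, r, t, u }  = { q, r, t } ∪ { q, r, u }
  { p, q, r, t, u }  = { p, r, t, u } ∪ { q, r, t }
  { p, r, s, t, u }  = { p, r, t, u } ∪ { r, s, t, u }
  { q, r, s, t, u }  = { q, r, t } ∪ { r, s, t, u }
  [14 total]
Iteration 2: +14 →
  { p }  = complement { q, r, s, t, u }
  { q }  = complement { p, r, s, t, u }
  { s }  = complement { p, q, r, t, u }
  { p, s }  = complement { q, r, t, u }
  { p, q, s }  = { p, q } ∪ { q, s }
  { p, q, r, t }  = { p, q } ∪ { q, r, t }
  { p, q, r, u }  = { p, q } ∪ { q, r, u }
  { p, q, s, t }  = { p, s, t } ∪ { p, q }
  { p, q, s, u }  = { p, q } ∪ { p, s, u }
  { p, s, t, u }  = { p, s, t } ∪ { p, s, u }
  { q, r, s, t }  = { q, r, t } ∪ { q, s }
  { q, r, s, u }  = { q, r, u } ∪ { q, s }
  { p, q, r, s, t }  = { p, s, t } ∪ { q, r, t }
  { p, q, r, s, u }  = { q, r, u } ∪ { p, s, u }
  [28 total]
Iteration 3: 11 new —
  { t }  = complement { p, q, r, s, u }
  { u }  = complement { p, q, r, s, t }
  { p, t }  = complement { q, r, s, u }
  { p, u }  = complement { q, r, s, t }
  { q, r }  = complement { p, s, t, u }
  { r, t }  = complement { p, q, s, u }
  { r, u }  = complement { p, q, s, t }
  { s, t }  = complement { p, q, r, u }
  { s, u }  = complement { p, q, r, t }
  { r, t, u }  = complement { p, q, s }
  { p, q, s, t, u }  = { p, s, t, u } ∪ { q }
  [39 total]
Iteration 4: 19 new —
  { r }  = complement { p, q, s, t, u }
  { q, t }  = { q } ∪ { t }
  { q, u }  = { q } ∪ { u }
  { t, u }  = { u } ∪ { t }
  { p, q, r }  = { p, q } ∪ { q, r }
  { p, q, t }  = { q } ∪ { p, t }
  { p, q, u }  = { p, u } ∪ { q }
  { p, r, t }  = { r, t } ∪ { p }
  { p, r, u }  = { p, u } ∪ { r, u }
  { p, t, u }  = { p, u } ∪ { p, t }
  { q, r, s }  = { q, r } ∪ { s }
  { q, s, t }  = { q } ∪ { s, t }
  { q, s, u }  = { q } ∪ { s, u }
  { r, s, t }  = { s, t } ∪ { r, t }
  { r, s, u }  = { r, u } ∪ { s }
  { s, t, u }  = { s, t } ∪ { s, u }
  { p, q, r, s }  = { p, q, s } ∪ { q, r }
  { p, r, s, t }  = { r, t } ∪ { p, s }
  { p, r, s, u }  = { r, u } ∪ { p, s, u }
  [58 total]
Iteration 5 (6 new):
  { p, r }  = { r } ∪ { p }
  { r, s }  = { r } ∪ { s }
  { p, r, s }  = { p, s } ∪ { r }
  { q, t, u }  = { q, t } ∪ { t, u }
  { p, q, t, u }  = { q, t } ∪ { p, u }
  { q, s, t, u }  = { q, s, u } ∪ { q, t }
  [64 total]
Iteration 6: stable.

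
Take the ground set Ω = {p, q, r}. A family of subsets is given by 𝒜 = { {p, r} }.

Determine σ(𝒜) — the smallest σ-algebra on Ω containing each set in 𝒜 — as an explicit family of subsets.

|σ(𝒜)| = 4.  σ(𝒜) = { {}, {q}, {p, r}, Ω }

Derivation:
Initial family (3 sets): { {}, {p, r}, Ω }.
Pass 1: +1 →
  {q}  = {p, r}ᶜ
  — 4 sets.
Pass 2: closed — nothing new.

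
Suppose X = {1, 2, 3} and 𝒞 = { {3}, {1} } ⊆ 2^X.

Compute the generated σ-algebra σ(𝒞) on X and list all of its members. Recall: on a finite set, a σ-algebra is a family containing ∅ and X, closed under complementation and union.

Initial family (4 sets): { {}, {1}, {3}, X }.
Round 1: +3 →
  {1,2}  = {3}ᶜ
  {1,3}  = {3} ∪ {1}
  {2,3}  = {1}ᶜ
  — 7 sets.
Round 2: +1 →
  {2}  = {1,3}ᶜ
  — 8 sets.
Round 3: no new sets; the family is a σ-algebra.

Hence σ(𝒞) has 8 members: { {}, {1}, {2}, {3}, {1,2}, {1,3}, {2,3}, X }.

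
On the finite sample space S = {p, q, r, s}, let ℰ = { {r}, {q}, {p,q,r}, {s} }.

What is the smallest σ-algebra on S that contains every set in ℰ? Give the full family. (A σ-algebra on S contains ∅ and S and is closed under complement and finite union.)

σ(ℰ) (16 sets): { {}, {p}, {q}, {r}, {s}, {p,q}, {p,r}, {p,s}, {q,r}, {q,s}, {r,s}, {p,q,r}, {p,q,s}, {p,r,s}, {q,r,s}, S }

Trace:
Take S₀ = ℰ ∪ {∅, S} = { {}, {q}, {r}, {s}, {p,q,r}, S }.
Round 1. New:
  {q,r}  = {r} ∪ {q}
  {q,s}  = {s} ∪ {q}
  {r,s}  = {r} ∪ {s}
  {p,q,s}  = S∖{r}
  {p,r,s}  = S∖{q}
  |family| = 11
Round 2: +4 →
  {p,q}  = S∖{r,s}
  {p,r}  = S∖{q,s}
  {p,s}  = S∖{q,r}
  {q,r,s}  = {r,s} ∪ {q}
  |family| = 15
Round 3: +1 →
  {p}  = S∖{q,r,s}
  |family| = 16
Round 4: already closed under ᶜ and ∪.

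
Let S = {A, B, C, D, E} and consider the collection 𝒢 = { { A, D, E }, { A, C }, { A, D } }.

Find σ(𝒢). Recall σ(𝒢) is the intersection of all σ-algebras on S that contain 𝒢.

Take S₀ = 𝒢 ∪ {∅, S} = { {  }, { A, C }, { A, D }, { A, D, E }, S }.
Pass 1. New:
  { B, C }  = { A, D, E }ᶜ
  { A, C, D }  = { A, D } ∪ { A, C }
  { B, C, E }  = { A, D }ᶜ
  { B, D, E }  = { A, C }ᶜ
  { A, C, D, E }  = { A, D, E } ∪ { A, C }
  (now 10)
Pass 2: +7 →
  { B }  = { A, C, D, E }ᶜ
  { B, E }  = { A, C, D }ᶜ
  { A, B, C }  = { B, C } ∪ { A, C }
  { A, B, C, D }  = { A, C, D } ∪ { B, C }
  { A, B, C, E }  = { B, C, E } ∪ { A, C }
  { A, B, D, E }  = { A, D, E } ∪ { B, D, E }
  { B, C, D, E }  = { B, C, E } ∪ { B, D, E }
  (now 17)
Pass 3. New:
  { A }  = { B, C, D, E }ᶜ
  { C }  = { A, B, D, E }ᶜ
  { D }  = { A, B, C, E }ᶜ
  { E }  = { A, B, C, D }ᶜ
  { D, E }  = { A, B, C }ᶜ
  { A, B, D }  = { A, D } ∪ { B }
  (now 23)
Pass 4. New:
  { A, B }  = { B } ∪ { A }
  { A, E }  = { E } ∪ { A }
  { B, D }  = { B } ∪ { D }
  { C, D }  = { C } ∪ { D }
  { C, E }  = { A, B, D }ᶜ
  { A, B, E }  = { B, E } ∪ { A }
  { A, C, E }  = { E } ∪ { A, C }
  { B, C, D }  = { B, C } ∪ { D }
  { C, D, E }  = { D, E } ∪ { C }
  (now 32)
Pass 5 adds nothing — fixpoint reached.

Therefore σ(𝒢) = { {  }, { A }, { B }, { C }, { D }, { E }, { A, B }, { A, C }, { A, D }, { A, E }, { B, C }, { B, D }, { B, E }, { C, D }, { C, E }, { D, E }, { A, B, C }, { A, B, D }, { A, B, E }, { A, C, D }, { A, C, E }, { A, D, E }, { B, C, D }, { B, C, E }, { B, D, E }, { C, D, E }, { A, B, C, D }, { A, B, C, E }, { A, B, D, E }, { A, C, D, E }, { B, C, D, E }, S } (|σ(𝒢)| = 32).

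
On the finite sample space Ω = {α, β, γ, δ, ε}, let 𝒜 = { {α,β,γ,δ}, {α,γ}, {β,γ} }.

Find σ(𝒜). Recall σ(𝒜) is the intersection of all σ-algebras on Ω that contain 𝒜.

Answer: σ(𝒜) = { {}, {α}, {β}, {γ}, {δ}, {ε}, {α,β}, {α,γ}, {α,δ}, {α,ε}, {β,γ}, {β,δ}, {β,ε}, {γ,δ}, {γ,ε}, {δ,ε}, {α,β,γ}, {α,β,δ}, {α,β,ε}, {α,γ,δ}, {α,γ,ε}, {α,δ,ε}, {β,γ,δ}, {β,γ,ε}, {β,δ,ε}, {γ,δ,ε}, {α,β,γ,δ}, {α,β,γ,ε}, {α,β,δ,ε}, {α,γ,δ,ε}, {β,γ,δ,ε}, Ω }

Trace:
Begin from { {}, {α,γ}, {β,γ}, {α,β,γ,δ}, Ω } (that is, 𝒜 plus ∅ and Ω).
Step 1. New:
  {ε}  = Ω∖{α,β,γ,δ}
  {α,β,γ}  = {β,γ} ∪ {α,γ}
  {α,δ,ε}  = Ω∖{β,γ}
  {β,δ,ε}  = Ω∖{α,γ}
Step 2 adds 7:
  {δ,ε}  = Ω∖{α,β,γ}
  {α,γ,ε}  = {ε} ∪ {α,γ}
  {β,γ,ε}  = {ε} ∪ {β,γ}
  {α,β,γ,ε}  = {α,β,γ} ∪ {ε}
  {α,β,δ,ε}  = {α,δ,ε} ∪ {β,δ,ε}
  {α,γ,δ,ε}  = {α,δ,ε} ∪ {α,γ}
  {β,γ,δ,ε}  = {β,γ} ∪ {β,δ,ε}
Step 3 (6 new):
  {α}  = Ω∖{β,γ,δ,ε}
  {β}  = Ω∖{α,γ,δ,ε}
  {γ}  = Ω∖{α,β,δ,ε}
  {δ}  = Ω∖{α,β,γ,ε}
  {α,δ}  = Ω∖{β,γ,ε}
  {β,δ}  = Ω∖{α,γ,ε}
Step 4. New:
  {α,β}  = {β} ∪ {α}
  {α,ε}  = {ε} ∪ {α}
  {β,ε}  = {β} ∪ {ε}
  {γ,δ}  = {γ} ∪ {δ}
  {γ,ε}  = {ε} ∪ {γ}
  {α,β,δ}  = {β} ∪ {α,δ}
  {α,γ,δ}  = {γ} ∪ {α,δ}
  {β,γ,δ}  = {γ} ∪ {β,δ}
  {γ,δ,ε}  = {δ,ε} ∪ {γ}
Step 5. New:
  {α,β,ε}  = Ω∖{γ,δ}
Step 6: closed — nothing new.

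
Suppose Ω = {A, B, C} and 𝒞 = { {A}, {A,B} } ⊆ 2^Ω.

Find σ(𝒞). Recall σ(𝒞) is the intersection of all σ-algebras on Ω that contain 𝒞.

σ(𝒞) = { ∅, {A}, {B}, {C}, {A,B}, {A,C}, {B,C}, Ω }

Trace:
Begin from { ∅, {A}, {A,B}, Ω } (that is, 𝒞 plus ∅ and Ω).
Pass 1: +2 →
  {C}  = {A,B}ᶜ
  {B,C}  = {A}ᶜ
  (now 6)
Pass 2: +1 →
  {A,C}  = {C} ∪ {A}
  (now 7)
Pass 3 (1 new):
  {B}  = {A,C}ᶜ
  (now 8)
Pass 4: no new sets; the family is a σ-algebra.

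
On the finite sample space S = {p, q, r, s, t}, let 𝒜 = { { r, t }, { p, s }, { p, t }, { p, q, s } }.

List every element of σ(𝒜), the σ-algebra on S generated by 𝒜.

Take S₀ = 𝒜 ∪ {∅, S} = { ∅, { p, s }, { p, t }, { r, t }, { p, q, s }, S }.
Step 1: 6 new —
  { p, r, t }  = { p, t } ∪ { r, t }
  { p, s, t }  = { p, s } ∪ { p, t }
  { q, r, s }  = complement { p, t }
  { q, r, t }  = complement { p, s }
  { p, q, s, t }  = { p, t } ∪ { p, q, s }
  { p, r, s, t }  = { p, s } ∪ { r, t }
  (now 12)
Step 2. New:
  { q }  = complement { p, r, s, t }
  { r }  = complement { p, q, s, t }
  { q, r }  = complement { p, s, t }
  { q, s }  = complement { p, r, t }
  { p, q, r, s }  = { q, r, s } ∪ { p, q, s }
  { p, q, r, t }  = { p, r, t } ∪ { q, r, t }
  { q, r, s, t }  = { q, r, s } ∪ { q, r, t }
  (now 19)
Step 3. New:
  { p }  = complement { q, r, s, t }
  { s }  = complement { p, q, r, t }
  { t }  = complement { p, q, r, s }
  { p, q, t }  = { q } ∪ { p, t }
  { p, r, s }  = { p, s } ∪ { r }
  (now 24)
Step 4. New:
  { p, q }  = { q } ∪ { p }
  { p, r }  = { r } ∪ { p }
  { q, t }  = complement { p, r, s }
  { r, s }  = complement { p, q, t }
  { s, t }  = { t } ∪ { s }
  { p, q, r }  = { q, r } ∪ { p }
  { q, s, t }  = { t } ∪ { q, s }
  { r, s, t }  = { s } ∪ { r, t }
  (now 32)
Step 5: already closed under ᶜ and ∪.

|σ(𝒜)| = 32.  σ(𝒜) = { ∅, { p }, { q }, { r }, { s }, { t }, { p, q }, { p, r }, { p, s }, { p, t }, { q, r }, { q, s }, { q, t }, { r, s }, { r, t }, { s, t }, { p, q, r }, { p, q, s }, { p, q, t }, { p, r, s }, { p, r, t }, { p, s, t }, { q, r, s }, { q, r, t }, { q, s, t }, { r, s, t }, { p, q, r, s }, { p, q, r, t }, { p, q, s, t }, { p, r, s, t }, { q, r, s, t }, S }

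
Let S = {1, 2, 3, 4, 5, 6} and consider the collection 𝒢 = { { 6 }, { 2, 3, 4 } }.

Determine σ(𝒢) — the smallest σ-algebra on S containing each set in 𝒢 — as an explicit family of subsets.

Begin from { {}, { 6 }, { 2, 3, 4 }, S } (that is, 𝒢 plus ∅ and S).
Step 1: 3 new —
  { 1, 5, 6 }  = ᶜ of { 2, 3, 4 }
  { 2, 3, 4, 6 }  = { 2, 3, 4 } ∪ { 6 }
  { 1, 2, 3, 4, 5 }  = ᶜ of { 6 }
  (now 7)
Step 2 (1 new):
  { 1, 5 }  = ᶜ of { 2, 3, 4, 6 }
  (now 8)
Step 3: no new sets; the family is a σ-algebra.

Therefore σ(𝒢) = { {}, { 6 }, { 1, 5 }, { 1, 5, 6 }, { 2, 3, 4 }, { 2, 3, 4, 6 }, { 1, 2, 3, 4, 5 }, S } (|σ(𝒢)| = 8).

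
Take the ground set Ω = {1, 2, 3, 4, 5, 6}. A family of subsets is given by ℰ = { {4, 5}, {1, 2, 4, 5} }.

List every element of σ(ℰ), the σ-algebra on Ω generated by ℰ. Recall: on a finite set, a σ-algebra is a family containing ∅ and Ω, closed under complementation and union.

Initial family (4 sets): { {}, {4, 5}, {1, 2, 4, 5}, Ω }.
Iteration 1: 2 new —
  {3, 6}  = ᶜ of {1, 2, 4, 5}
  {1, 2, 3, 6}  = ᶜ of {4, 5}
  [6 total]
Iteration 2: 1 new —
  {3, 4, 5, 6}  = {4, 5} ∪ {3, 6}
  [7 total]
Iteration 3 (1 new):
  {1, 2}  = ᶜ of {3, 4, 5, 6}
  [8 total]
After Iteration 4 the family is unchanged; done.

Therefore σ(ℰ) = { {}, {1, 2}, {3, 6}, {4, 5}, {1, 2, 3, 6}, {1, 2, 4, 5}, {3, 4, 5, 6}, Ω } (|σ(ℰ)| = 8).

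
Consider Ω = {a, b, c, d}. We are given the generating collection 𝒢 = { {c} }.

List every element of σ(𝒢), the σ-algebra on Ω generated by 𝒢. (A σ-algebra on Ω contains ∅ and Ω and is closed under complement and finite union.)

σ(𝒢) = { ∅, {c}, {a, b, d}, Ω }

Working:
Seed the family with 𝒢 together with ∅ and Ω: { ∅, {c}, Ω }.
Round 1. New:
  {a, b, d}  = complement {c}
Round 2 adds nothing — fixpoint reached.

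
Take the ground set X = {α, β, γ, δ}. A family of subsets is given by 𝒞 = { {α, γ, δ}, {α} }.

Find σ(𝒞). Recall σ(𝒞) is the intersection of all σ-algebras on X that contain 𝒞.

Initial family (4 sets): { ∅, {α}, {α, γ, δ}, X }.
Step 1 adds 2:
  {β}  = X∖{α, γ, δ}
  {β, γ, δ}  = X∖{α}
  [6 total]
Step 2 (1 new):
  {α, β}  = {β} ∪ {α}
  [7 total]
Step 3. New:
  {γ, δ}  = X∖{α, β}
  [8 total]
Step 4: stable.

Therefore σ(𝒞) = { ∅, {α}, {β}, {α, β}, {γ, δ}, {α, γ, δ}, {β, γ, δ}, X } (|σ(𝒞)| = 8).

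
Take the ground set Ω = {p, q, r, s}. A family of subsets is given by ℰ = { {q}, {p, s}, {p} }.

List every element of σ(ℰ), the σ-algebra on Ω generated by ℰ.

Answer: σ(ℰ) = { {}, {p}, {q}, {r}, {s}, {p, q}, {p, r}, {p, s}, {q, r}, {q, s}, {r, s}, {p, q, r}, {p, q, s}, {p, r, s}, {q, r, s}, Ω }

Derivation:
Begin from { {}, {p}, {q}, {p, s}, Ω } (that is, ℰ plus ∅ and Ω).
Iteration 1. New:
  {p, q}  = {q} ∪ {p}
  {q, r}  = ᶜ of {p, s}
  {p, q, s}  = {p, s} ∪ {q}
  {p, r, s}  = ᶜ of {q}
  {q, r, s}  = ᶜ of {p}
  — 10 sets.
Iteration 2: +3 →
  {r}  = ᶜ of {p, q, s}
  {r, s}  = ᶜ of {p, q}
  {p, q, r}  = {p, q} ∪ {q, r}
  — 13 sets.
Iteration 3 (2 new):
  {s}  = ᶜ of {p, q, r}
  {p, r}  = {r} ∪ {p}
  — 15 sets.
Iteration 4 adds 1:
  {q, s}  = ᶜ of {p, r}
  — 16 sets.
Iteration 5: closed — nothing new.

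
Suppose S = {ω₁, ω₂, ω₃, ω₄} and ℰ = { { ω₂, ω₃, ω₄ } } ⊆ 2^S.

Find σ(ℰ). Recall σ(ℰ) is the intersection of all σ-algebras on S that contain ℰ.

Start: ℰ ∪ {∅, S} = { {  }, { ω₂, ω₃, ω₄ }, S }.
Pass 1: 1 new —
  { ω₁ }  = ᶜ of { ω₂, ω₃, ω₄ }
  [4 total]
Pass 2: stable.

σ(ℰ) = { {  }, { ω₁ }, { ω₂, ω₃, ω₄ }, S }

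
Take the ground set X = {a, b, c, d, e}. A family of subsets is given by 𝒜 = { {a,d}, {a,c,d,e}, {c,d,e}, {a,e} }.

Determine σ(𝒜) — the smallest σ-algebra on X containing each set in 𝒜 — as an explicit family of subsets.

Take S₀ = 𝒜 ∪ {∅, X} = { {}, {a,d}, {a,e}, {c,d,e}, {a,c,d,e}, X }.
Iteration 1: 5 new —
  {b}  = ᶜ of {a,c,d,e}
  {a,b}  = ᶜ of {c,d,e}
  {a,d,e}  = {a,d} ∪ {a,e}
  {b,c,d}  = ᶜ of {a,e}
  {b,c,e}  = ᶜ of {a,d}
  [11 total]
Iteration 2 (7 new):
  {b,c}  = ᶜ of {a,d,e}
  {a,b,d}  = {a,b} ∪ {a,d}
  {a,b,e}  = {a,b} ∪ {a,e}
  {a,b,c,d}  = {b,c,d} ∪ {a,b}
  {a,b,c,e}  = {a,b} ∪ {b,c,e}
  {a,b,d,e}  = {a,d,e} ∪ {a,b}
  {b,c,d,e}  = {c,d,e} ∪ {b,c,d}
  [18 total]
Iteration 3: 7 new —
  {a}  = ᶜ of {b,c,d,e}
  {c}  = ᶜ of {a,b,d,e}
  {d}  = ᶜ of {a,b,c,e}
  {e}  = ᶜ of {a,b,c,d}
  {c,d}  = ᶜ of {a,b,e}
  {c,e}  = ᶜ of {a,b,d}
  {a,b,c}  = {a,b} ∪ {b,c}
  [25 total]
Iteration 4: 6 new —
  {a,c}  = {c} ∪ {a}
  {b,d}  = {b} ∪ {d}
  {b,e}  = {b} ∪ {e}
  {d,e}  = ᶜ of {a,b,c}
  {a,c,d}  = {c,d} ∪ {a,d}
  {a,c,e}  = {c} ∪ {a,e}
  [31 total]
Iteration 5 (1 new):
  {b,d,e}  = ᶜ of {a,c}
  [32 total]
Iteration 6: stable.

Hence σ(𝒜) has 32 members: { {}, {a}, {b}, {c}, {d}, {e}, {a,b}, {a,c}, {a,d}, {a,e}, {b,c}, {b,d}, {b,e}, {c,d}, {c,e}, {d,e}, {a,b,c}, {a,b,d}, {a,b,e}, {a,c,d}, {a,c,e}, {a,d,e}, {b,c,d}, {b,c,e}, {b,d,e}, {c,d,e}, {a,b,c,d}, {a,b,c,e}, {a,b,d,e}, {a,c,d,e}, {b,c,d,e}, X }.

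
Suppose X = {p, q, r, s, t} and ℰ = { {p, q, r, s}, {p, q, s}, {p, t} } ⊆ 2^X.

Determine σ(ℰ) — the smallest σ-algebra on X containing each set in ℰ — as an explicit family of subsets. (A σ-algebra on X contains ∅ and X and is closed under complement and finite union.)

|σ(ℰ)| = 16.  σ(ℰ) = { {}, {p}, {r}, {t}, {p, r}, {p, t}, {q, s}, {r, t}, {p, q, s}, {p, r, t}, {q, r, s}, {q, s, t}, {p, q, r, s}, {p, q, s, t}, {q, r, s, t}, X }

Check:
Take S₀ = ℰ ∪ {∅, X} = { {}, {p, t}, {p, q, s}, {p, q, r, s}, X }.
Iteration 1 adds 4:
  {t}  = {p, q, r, s}ᶜ
  {r, t}  = {p, q, s}ᶜ
  {q, r, s}  = {p, t}ᶜ
  {p, q, s, t}  = {p, t} ∪ {p, q, s}
  |family| = 9
Iteration 2 (3 new):
  {r}  = {p, q, s, t}ᶜ
  {p, r, t}  = {p, t} ∪ {r, t}
  {q, r, s, t}  = {t} ∪ {q, r, s}
  |family| = 12
Iteration 3 adds 2:
  {p}  = {q, r, s, t}ᶜ
  {q, s}  = {p, r, t}ᶜ
  |family| = 14
Iteration 4: 2 new —
  {p, r}  = {r} ∪ {p}
  {q, s, t}  = {q, s} ∪ {t}
  |family| = 16
Iteration 5: stable.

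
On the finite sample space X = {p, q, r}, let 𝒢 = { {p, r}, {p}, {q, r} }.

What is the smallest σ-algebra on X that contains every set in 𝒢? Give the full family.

|σ(𝒢)| = 8.  σ(𝒢) = { {}, {p}, {q}, {r}, {p, q}, {p, r}, {q, r}, X }

Check:
Take S₀ = 𝒢 ∪ {∅, X} = { {}, {p}, {p, r}, {q, r}, X }.
Iteration 1. New:
  {q}  = ᶜ of {p, r}
  (now 6)
Iteration 2. New:
  {p, q}  = {q} ∪ {p}
  (now 7)
Iteration 3 (1 new):
  {r}  = ᶜ of {p, q}
  (now 8)
Iteration 4: stable.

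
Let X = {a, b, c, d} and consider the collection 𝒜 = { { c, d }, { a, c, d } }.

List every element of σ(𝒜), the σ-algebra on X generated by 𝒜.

Take S₀ = 𝒜 ∪ {∅, X} = { {}, { c, d }, { a, c, d }, X }.
Pass 1: 2 new —
  { b }  = ᶜ of { a, c, d }
  { a, b }  = ᶜ of { c, d }
Pass 2: +1 →
  { b, c, d }  = { c, d } ∪ { b }
Pass 3 (1 new):
  { a }  = ᶜ of { b, c, d }
Pass 4: stable.

Therefore σ(𝒜) = { {}, { a }, { b }, { a, b }, { c, d }, { a, c, d }, { b, c, d }, X } (|σ(𝒜)| = 8).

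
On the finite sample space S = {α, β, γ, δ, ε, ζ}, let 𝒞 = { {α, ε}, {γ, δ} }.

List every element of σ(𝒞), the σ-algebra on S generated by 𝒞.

Start: 𝒞 ∪ {∅, S} = { {}, {α, ε}, {γ, δ}, S }.
Iteration 1. New:
  {α, β, ε, ζ}  = ᶜ of {γ, δ}
  {α, γ, δ, ε}  = {γ, δ} ∪ {α, ε}
  {β, γ, δ, ζ}  = ᶜ of {α, ε}
  — 7 sets.
Iteration 2 (1 new):
  {β, ζ}  = ᶜ of {α, γ, δ, ε}
  — 8 sets.
Iteration 3: already closed under ᶜ and ∪.

Therefore σ(𝒞) = { {}, {α, ε}, {β, ζ}, {γ, δ}, {α, β, ε, ζ}, {α, γ, δ, ε}, {β, γ, δ, ζ}, S } (|σ(𝒞)| = 8).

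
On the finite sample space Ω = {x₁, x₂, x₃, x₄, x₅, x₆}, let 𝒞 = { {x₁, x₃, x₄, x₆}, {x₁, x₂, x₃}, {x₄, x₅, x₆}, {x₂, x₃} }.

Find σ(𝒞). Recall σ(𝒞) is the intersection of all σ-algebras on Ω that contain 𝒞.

Answer: σ(𝒞) = { {}, {x₁}, {x₂}, {x₃}, {x₅}, {x₁, x₂}, {x₁, x₃}, {x₁, x₅}, {x₂, x₃}, {x₂, x₅}, {x₃, x₅}, {x₄, x₆}, {x₁, x₂, x₃}, {x₁, x₂, x₅}, {x₁, x₃, x₅}, {x₁, x₄, x₆}, {x₂, x₃, x₅}, {x₂, x₄, x₆}, {x₃, x₄, x₆}, {x₄, x₅, x₆}, {x₁, x₂, x₃, x₅}, {x₁, x₂, x₄, x₆}, {x₁, x₃, x₄, x₆}, {x₁, x₄, x₅, x₆}, {x₂, x₃, x₄, x₆}, {x₂, x₄, x₅, x₆}, {x₃, x₄, x₅, x₆}, {x₁, x₂, x₃, x₄, x₆}, {x₁, x₂, x₄, x₅, x₆}, {x₁, x₃, x₄, x₅, x₆}, {x₂, x₃, x₄, x₅, x₆}, Ω }

Working:
Seed the family with 𝒞 together with ∅ and Ω: { {}, {x₂, x₃}, {x₁, x₂, x₃}, {x₄, x₅, x₆}, {x₁, x₃, x₄, x₆}, Ω }.
Iteration 1: +5 →
  {x₂, x₅}  = Ω∖{x₁, x₃, x₄, x₆}
  {x₁, x₄, x₅, x₆}  = Ω∖{x₂, x₃}
  {x₁, x₂, x₃, x₄, x₆}  = {x₁, x₂, x₃} ∪ {x₁, x₃, x₄, x₆}
  {x₁, x₃, x₄, x₅, x₆}  = {x₁, x₃, x₄, x₆} ∪ {x₄, x₅, x₆}
  {x₂, x₃, x₄, x₅, x₆}  = {x₂, x₃} ∪ {x₄, x₅, x₆}
  |family| = 11
Iteration 2: +7 →
  {x₁}  = Ω∖{x₂, x₃, x₄, x₅, x₆}
  {x₂}  = Ω∖{x₁, x₃, x₄, x₅, x₆}
  {x₅}  = Ω∖{x₁, x₂, x₃, x₄, x₆}
  {x₂, x₃, x₅}  = {x₂, x₅} ∪ {x₂, x₃}
  {x₁, x₂, x₃, x₅}  = {x₂, x₅} ∪ {x₁, x₂, x₃}
  {x₂, x₄, x₅, x₆}  = {x₂, x₅} ∪ {x₄, x₅, x₆}
  {x₁, x₂, x₄, x₅, x₆}  = {x₂, x₅} ∪ {x₁, x₄, x₅, x₆}
  |family| = 18
Iteration 3 adds 7:
  {x₃}  = Ω∖{x₁, x₂, x₄, x₅, x₆}
  {x₁, x₂}  = {x₂} ∪ {x₁}
  {x₁, x₃}  = Ω∖{x₂, x₄, x₅, x₆}
  {x₁, x₅}  = {x₅} ∪ {x₁}
  {x₄, x₆}  = Ω∖{x₁, x₂, x₃, x₅}
  {x₁, x₂, x₅}  = {x₂, x₅} ∪ {x₁}
  {x₁, x₄, x₆}  = Ω∖{x₂, x₃, x₅}
  |family| = 25
Iteration 4: +7 →
  {x₃, x₅}  = {x₅} ∪ {x₃}
  {x₁, x₃, x₅}  = {x₅} ∪ {x₁, x₃}
  {x₂, x₄, x₆}  = {x₂} ∪ {x₄, x₆}
  {x₃, x₄, x₆}  = Ω∖{x₁, x₂, x₅}
  {x₁, x₂, x₄, x₆}  = {x₁, x₂} ∪ {x₁, x₄, x₆}
  {x₂, x₃, x₄, x₆}  = Ω∖{x₁, x₅}
  {x₃, x₄, x₅, x₆}  = Ω∖{x₁, x₂}
  |family| = 32
Iteration 5: closed — nothing new.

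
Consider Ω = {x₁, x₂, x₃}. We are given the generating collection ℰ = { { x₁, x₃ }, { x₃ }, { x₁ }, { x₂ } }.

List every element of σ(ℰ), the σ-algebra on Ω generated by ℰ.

σ(ℰ) = { ∅, { x₁ }, { x₂ }, { x₃ }, { x₁, x₂ }, { x₁, x₃ }, { x₂, x₃ }, Ω }

Trace:
Start: ℰ ∪ {∅, Ω} = { ∅, { x₁ }, { x₂ }, { x₃ }, { x₁, x₃ }, Ω }.
Iteration 1 (2 new):
  { x₁, x₂ }  = complement { x₃ }
  { x₂, x₃ }  = complement { x₁ }
Iteration 2: closed — nothing new.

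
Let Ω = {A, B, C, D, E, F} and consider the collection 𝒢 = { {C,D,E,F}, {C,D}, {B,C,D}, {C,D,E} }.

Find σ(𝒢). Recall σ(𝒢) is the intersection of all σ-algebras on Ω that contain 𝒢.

Take S₀ = 𝒢 ∪ {∅, Ω} = { ∅, {C,D}, {B,C,D}, {C,D,E}, {C,D,E,F}, Ω }.
Step 1 (6 new):
  {A,B}  = Ω∖{C,D,E,F}
  {A,B,F}  = Ω∖{C,D,E}
  {A,E,F}  = Ω∖{B,C,D}
  {A,B,E,F}  = Ω∖{C,D}
  {B,C,D,E}  = {C,D,E} ∪ {B,C,D}
  {B,C,D,E,F}  = {B,C,D} ∪ {C,D,E,F}
Step 2. New:
  {A}  = Ω∖{B,C,D,E,F}
  {A,F}  = Ω∖{B,C,D,E}
  {A,B,C,D}  = {C,D} ∪ {A,B}
  {A,B,C,D,E}  = {C,D,E} ∪ {A,B}
  {A,B,C,D,F}  = {C,D} ∪ {A,B,F}
  {A,C,D,E,F}  = {C,D,E} ∪ {A,E,F}
Step 3. New:
  {B}  = Ω∖{A,C,D,E,F}
  {E}  = Ω∖{A,B,C,D,F}
  {F}  = Ω∖{A,B,C,D,E}
  {E,F}  = Ω∖{A,B,C,D}
  {A,C,D}  = {C,D} ∪ {A}
  {A,C,D,E}  = {C,D,E} ∪ {A}
  {A,C,D,F}  = {C,D} ∪ {A,F}
Step 4: +7 →
  {A,E}  = {E} ∪ {A}
  {B,E}  = Ω∖{A,C,D,F}
  {B,F}  = Ω∖{A,C,D,E}
  {A,B,E}  = {A,B} ∪ {E}
  {B,E,F}  = Ω∖{A,C,D}
  {C,D,F}  = {C,D} ∪ {F}
  {B,C,D,F}  = {B,C,D} ∪ {F}
Step 5: stable.

σ(𝒢) = { ∅, {A}, {B}, {E}, {F}, {A,B}, {A,E}, {A,F}, {B,E}, {B,F}, {C,D}, {E,F}, {A,B,E}, {A,B,F}, {A,C,D}, {A,E,F}, {B,C,D}, {B,E,F}, {C,D,E}, {C,D,F}, {A,B,C,D}, {A,B,E,F}, {A,C,D,E}, {A,C,D,F}, {B,C,D,E}, {B,C,D,F}, {C,D,E,F}, {A,B,C,D,E}, {A,B,C,D,F}, {A,C,D,E,F}, {B,C,D,E,F}, Ω }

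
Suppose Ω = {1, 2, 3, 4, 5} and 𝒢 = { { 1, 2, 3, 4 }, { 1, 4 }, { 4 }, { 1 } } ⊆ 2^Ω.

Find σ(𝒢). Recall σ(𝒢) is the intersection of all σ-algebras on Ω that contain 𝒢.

σ(𝒢) (16 sets): { {}, { 1 }, { 4 }, { 5 }, { 1, 4 }, { 1, 5 }, { 2, 3 }, { 4, 5 }, { 1, 2, 3 }, { 1, 4, 5 }, { 2, 3, 4 }, { 2, 3, 5 }, { 1, 2, 3, 4 }, { 1, 2, 3, 5 }, { 2, 3, 4, 5 }, Ω }

Derivation:
Begin from { {}, { 1 }, { 4 }, { 1, 4 }, { 1, 2, 3, 4 }, Ω } (that is, 𝒢 plus ∅ and Ω).
Iteration 1: 4 new —
  { 5 }  = Ω∖{ 1, 2, 3, 4 }
  { 2, 3, 5 }  = Ω∖{ 1, 4 }
  { 1, 2, 3, 5 }  = Ω∖{ 4 }
  { 2, 3, 4, 5 }  = Ω∖{ 1 }
  [10 total]
Iteration 2 (3 new):
  { 1, 5 }  = { 5 } ∪ { 1 }
  { 4, 5 }  = { 5 } ∪ { 4 }
  { 1, 4, 5 }  = { 5 } ∪ { 1, 4 }
  [13 total]
Iteration 3. New:
  { 2, 3 }  = Ω∖{ 1, 4, 5 }
  { 1, 2, 3 }  = Ω∖{ 4, 5 }
  { 2, 3, 4 }  = Ω∖{ 1, 5 }
  [16 total]
Iteration 4: stable.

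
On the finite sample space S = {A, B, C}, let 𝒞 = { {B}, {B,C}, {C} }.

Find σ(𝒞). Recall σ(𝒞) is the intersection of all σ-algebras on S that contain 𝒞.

|σ(𝒞)| = 8.  σ(𝒞) = { {}, {A}, {B}, {C}, {A,B}, {A,C}, {B,C}, S }

Trace:
Start: 𝒞 ∪ {∅, S} = { {}, {B}, {C}, {B,C}, S }.
Round 1: 3 new —
  {A}  = complement {B,C}
  {A,B}  = complement {C}
  {A,C}  = complement {B}
  (now 8)
Round 2: no new sets; the family is a σ-algebra.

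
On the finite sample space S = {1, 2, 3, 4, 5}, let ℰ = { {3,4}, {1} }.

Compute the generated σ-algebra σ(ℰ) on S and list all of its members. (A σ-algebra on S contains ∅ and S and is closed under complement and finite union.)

Answer: σ(ℰ) = { {}, {1}, {2,5}, {3,4}, {1,2,5}, {1,3,4}, {2,3,4,5}, S }

Working:
Start: ℰ ∪ {∅, S} = { {}, {1}, {3,4}, S }.
Pass 1: 3 new —
  {1,2,5}  = complement {3,4}
  {1,3,4}  = {1} ∪ {3,4}
  {2,3,4,5}  = complement {1}
Pass 2 adds 1:
  {2,5}  = complement {1,3,4}
Pass 3 adds nothing — fixpoint reached.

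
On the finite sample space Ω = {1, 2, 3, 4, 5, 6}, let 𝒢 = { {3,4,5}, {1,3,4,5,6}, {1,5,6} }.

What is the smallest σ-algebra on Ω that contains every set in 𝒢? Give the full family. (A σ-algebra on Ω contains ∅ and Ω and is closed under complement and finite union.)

Seed the family with 𝒢 together with ∅ and Ω: { {}, {1,5,6}, {3,4,5}, {1,3,4,5,6}, Ω }.
Iteration 1 (3 new):
  {2}  = Ω∖{1,3,4,5,6}
  {1,2,6}  = Ω∖{3,4,5}
  {2,3,4}  = Ω∖{1,5,6}
Iteration 2. New:
  {1,2,5,6}  = {2} ∪ {1,5,6}
  {2,3,4,5}  = {2} ∪ {3,4,5}
  {1,2,3,4,6}  = {1,2,6} ∪ {2,3,4}
Iteration 3. New:
  {5}  = Ω∖{1,2,3,4,6}
  {1,6}  = Ω∖{2,3,4,5}
  {3,4}  = Ω∖{1,2,5,6}
Iteration 4: 2 new —
  {2,5}  = {2} ∪ {5}
  {1,3,4,6}  = {3,4} ∪ {1,6}
Iteration 5: closed — nothing new.

Therefore σ(𝒢) = { {}, {2}, {5}, {1,6}, {2,5}, {3,4}, {1,2,6}, {1,5,6}, {2,3,4}, {3,4,5}, {1,2,5,6}, {1,3,4,6}, {2,3,4,5}, {1,2,3,4,6}, {1,3,4,5,6}, Ω } (|σ(𝒢)| = 16).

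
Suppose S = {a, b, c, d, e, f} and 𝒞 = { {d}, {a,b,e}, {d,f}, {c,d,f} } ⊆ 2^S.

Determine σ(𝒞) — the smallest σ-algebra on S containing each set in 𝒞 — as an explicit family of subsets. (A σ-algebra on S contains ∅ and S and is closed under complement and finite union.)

|σ(𝒞)| = 16.  σ(𝒞) = { {}, {c}, {d}, {f}, {c,d}, {c,f}, {d,f}, {a,b,e}, {c,d,f}, {a,b,c,e}, {a,b,d,e}, {a,b,e,f}, {a,b,c,d,e}, {a,b,c,e,f}, {a,b,d,e,f}, S }

Derivation:
Start: 𝒞 ∪ {∅, S} = { {}, {d}, {d,f}, {a,b,e}, {c,d,f}, S }.
Iteration 1. New:
  {a,b,c,e}  = S∖{d,f}
  {a,b,d,e}  = {a,b,e} ∪ {d}
  {a,b,c,e,f}  = S∖{d}
  {a,b,d,e,f}  = {a,b,e} ∪ {d,f}
  [10 total]
Iteration 2: 3 new —
  {c}  = S∖{a,b,d,e,f}
  {c,f}  = S∖{a,b,d,e}
  {a,b,c,d,e}  = {a,b,d,e} ∪ {a,b,c,e}
  [13 total]
Iteration 3 adds 2:
  {f}  = S∖{a,b,c,d,e}
  {c,d}  = {c} ∪ {d}
  [15 total]
Iteration 4 adds 1:
  {a,b,e,f}  = S∖{c,d}
  [16 total]
Iteration 5: stable.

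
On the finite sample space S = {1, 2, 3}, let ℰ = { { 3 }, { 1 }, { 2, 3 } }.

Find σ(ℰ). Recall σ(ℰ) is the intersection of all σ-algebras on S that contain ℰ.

σ(ℰ) = { ∅, { 1 }, { 2 }, { 3 }, { 1, 2 }, { 1, 3 }, { 2, 3 }, S }

Derivation:
Initial family (5 sets): { ∅, { 1 }, { 3 }, { 2, 3 }, S }.
Iteration 1 (2 new):
  { 1, 2 }  = { 3 }ᶜ
  { 1, 3 }  = { 3 } ∪ { 1 }
  |family| = 7
Iteration 2 (1 new):
  { 2 }  = { 1, 3 }ᶜ
  |family| = 8
Iteration 3: already closed under ᶜ and ∪.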